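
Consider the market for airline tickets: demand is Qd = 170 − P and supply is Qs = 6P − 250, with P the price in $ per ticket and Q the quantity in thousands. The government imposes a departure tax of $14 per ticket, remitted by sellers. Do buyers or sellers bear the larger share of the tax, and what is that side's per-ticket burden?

Buyers bear the larger share: $12 per ticket.

Without the tax, 170 − P = 6P − 250 gives 7P = 420, so P* = $60 and Q* = 110.
With the tax collected from sellers, supply shifts: Qs = 6(P − 14) − 250.
New equilibrium: buyers pay $72, sellers receive $58, Q = 98. (Wedge: Pb − Ps = 14.)
Per-ticket burden: buyers $12, sellers $2.
Buyers take the larger share because demand is less price-elastic here (demand slope 1 vs supply slope 6).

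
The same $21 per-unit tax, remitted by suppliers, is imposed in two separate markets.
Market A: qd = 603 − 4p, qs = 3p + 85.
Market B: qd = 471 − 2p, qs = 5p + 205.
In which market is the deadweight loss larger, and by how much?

Market A, by $63.

Market A: pre-tax p* = $74, q* = 307; post-tax q = 271; deadweight loss = $378.
Market B: pre-tax p* = $38, q* = 395; post-tax q = 365; deadweight loss = $315.
Difference: $378 vs $315 → market A is larger by $63.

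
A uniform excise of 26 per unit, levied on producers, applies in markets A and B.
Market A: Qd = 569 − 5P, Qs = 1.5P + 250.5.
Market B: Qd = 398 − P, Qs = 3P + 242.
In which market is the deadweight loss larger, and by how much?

Market A, by 136.5.

Market A: pre-tax P* = 49, Q* = 324; post-tax Q = 294; deadweight loss = 390.
Market B: pre-tax P* = 39, Q* = 359; post-tax Q = 339.5; deadweight loss = 253.5.
Difference: 390 vs 253.5 → market A is larger by 136.5.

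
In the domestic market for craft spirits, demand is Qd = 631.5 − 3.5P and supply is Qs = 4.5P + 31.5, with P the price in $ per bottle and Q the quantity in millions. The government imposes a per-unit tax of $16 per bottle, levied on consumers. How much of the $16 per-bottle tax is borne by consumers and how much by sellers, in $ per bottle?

Consumers bear $9 per bottle; sellers bear $7 per bottle.

Before the tax: set 631.5 − 3.5P = 4.5P + 31.5 → P* = $75, Q* = 369.
With the tax collected from consumers, demand (in seller-price terms) shifts: Qd = 631.5 − 3.5(P + 16).
New equilibrium: consumers pay $84, sellers receive $68, Q = 337.5. (Wedge: Pb − Ps = 16.)
Burden on consumers: $9; on sellers: $7. (They sum to $16.)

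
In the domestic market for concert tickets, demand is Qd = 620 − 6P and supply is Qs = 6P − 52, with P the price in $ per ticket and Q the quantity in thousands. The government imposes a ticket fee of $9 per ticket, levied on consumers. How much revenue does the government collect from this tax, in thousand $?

Tax revenue = $2313 thousand.

Before the tax: set 620 − 6P = 6P − 52 → P* = $56, Q* = 284.
With the tax collected from consumers, demand (in seller-price terms) shifts: Qd = 620 − 6(P + 9).
New equilibrium: consumers pay $60.5, producers receive $51.5, Q = 257. (Wedge: Pb − Ps = 9.)
Revenue = t · Q = 9 · 257 = $2313.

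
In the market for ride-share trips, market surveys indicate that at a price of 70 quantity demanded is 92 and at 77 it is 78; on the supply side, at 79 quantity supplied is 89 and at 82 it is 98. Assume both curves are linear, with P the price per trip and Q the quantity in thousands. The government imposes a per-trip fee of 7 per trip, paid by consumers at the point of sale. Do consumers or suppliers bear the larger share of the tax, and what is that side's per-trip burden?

Consumers bear the larger share: 4.2 per trip.

Demand slope: (78 − 92)/(77 − 70) = -2, so Qd = 232 − 2P.
Supply slope: (98 − 89)/(82 − 79) = 3, so Qs = 3P − 148.
Without the tax, 232 − 2P = 3P − 148 gives 5P = 380, so P* = 76 and Q* = 80.
With the tax collected from consumers, demand (in seller-price terms) shifts: Qd = 232 − 2(P + 7).
Solving gives Q = 71.6 with consumers paying 80.2 and suppliers receiving 73.2 (the 7 wedge).
Per-trip burden: consumers 4.2, suppliers 2.8.
Consumers take the larger share because demand is less price-elastic here (demand slope 2 vs supply slope 3).
The less price-elastic side of the market bears the larger share of a per-unit tax.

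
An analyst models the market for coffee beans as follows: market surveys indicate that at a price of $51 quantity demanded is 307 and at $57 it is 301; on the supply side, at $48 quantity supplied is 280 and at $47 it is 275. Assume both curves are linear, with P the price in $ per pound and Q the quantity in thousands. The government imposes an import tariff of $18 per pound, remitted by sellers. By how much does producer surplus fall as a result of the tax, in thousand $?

Demand slope: (301 − 307)/(57 − 51) = -1, so Qd = 358 − P.
Supply slope: (275 − 280)/(47 − 48) = 5, so Qs = 5P + 40.
Before the tax: set 358 − P = 5P + 40 → P* = $53, Q* = 305.
With the tax collected from sellers, supply shifts: Qs = 5(P − 18) + 40.
New equilibrium: buyers pay $68, sellers receive $50, Q = 290. (Wedge: Pb − Ps = 18.)
ΔPS is the trapezoid between Q = 290 and Q = 305 of height $3: ½ · (305 + 290) · 3 = $892.5.

Producer surplus falls by $892.5 thousand.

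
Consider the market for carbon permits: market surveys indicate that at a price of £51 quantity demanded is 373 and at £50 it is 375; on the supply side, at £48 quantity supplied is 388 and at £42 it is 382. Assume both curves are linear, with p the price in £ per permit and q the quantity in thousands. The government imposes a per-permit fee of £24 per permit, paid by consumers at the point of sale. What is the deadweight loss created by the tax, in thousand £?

Demand slope: (375 − 373)/(50 − 51) = -2, so qd = 475 − 2p.
Supply slope: (382 − 388)/(42 − 48) = 1, so qs = p + 340.
Without the tax, 475 − 2p = p + 340 gives 3p = 135, so p* = £45 and q* = 385.
With the tax collected from consumers, demand (in seller-price terms) shifts: qd = 475 − 2(p + 24).
Solving gives q = 369 with consumers paying £53 and producers receiving £29 (the £24 wedge).
Quantity falls by |ΔQ| = |385 − 369| = 16.
DWL = ½ · t · |ΔQ| = ½ · 24 · 16 = £192.

Deadweight loss = £192 thousand.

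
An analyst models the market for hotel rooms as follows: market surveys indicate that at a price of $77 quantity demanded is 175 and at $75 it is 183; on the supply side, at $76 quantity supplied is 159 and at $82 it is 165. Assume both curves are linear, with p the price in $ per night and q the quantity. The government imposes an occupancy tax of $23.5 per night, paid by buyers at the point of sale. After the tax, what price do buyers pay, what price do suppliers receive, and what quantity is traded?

Demand slope: (183 − 175)/(75 − 77) = -4, so qd = 483 − 4p.
Supply slope: (165 − 159)/(82 − 76) = 1, so qs = p + 83.
Before the tax: set 483 − 4p = p + 83 → p* = $80, q* = 163.
With the tax collected from buyers, demand (in seller-price terms) shifts: qd = 483 − 4(p + 23.5).
New equilibrium: buyers pay $84.7, suppliers receive $61.2, q = 144.2. (Wedge: pb − ps = 23.5.)

Buyers pay $84.7; suppliers receive $61.2; quantity = 144.2.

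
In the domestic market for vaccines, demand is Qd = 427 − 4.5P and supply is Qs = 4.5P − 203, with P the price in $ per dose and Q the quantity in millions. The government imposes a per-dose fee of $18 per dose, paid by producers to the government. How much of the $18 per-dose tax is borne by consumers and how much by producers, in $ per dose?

Without the tax, 427 − 4.5P = 4.5P − 203 gives 9P = 630, so P* = $70 and Q* = 112.
With the tax collected from producers, supply shifts: Qs = 4.5(P − 18) − 203.
Solving gives Q = 71.5 with consumers paying $79 and producers receiving $61 (the $18 wedge).
Burden on consumers: $9; on producers: $9. (They sum to $18.)
The less price-elastic side of the market bears the larger share of a per-unit tax.

Consumers bear $9 per dose; producers bear $9 per dose.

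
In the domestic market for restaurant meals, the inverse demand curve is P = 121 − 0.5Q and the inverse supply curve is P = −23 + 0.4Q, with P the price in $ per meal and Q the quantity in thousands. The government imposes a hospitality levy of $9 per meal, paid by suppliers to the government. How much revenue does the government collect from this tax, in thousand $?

Tax revenue = $1350 thousand.

Rewrite in direct form: Qd = 242 − 2P and Qs = 2.5P + 57.5.
Without the tax, 242 − 2P = 2.5P + 57.5 gives 4.5P = 184.5, so P* = $41 and Q* = 160.
With the tax collected from suppliers, supply shifts: Qs = 2.5(P − 9) + 57.5.
Solving gives Q = 150 with consumers paying $46 and suppliers receiving $37 (the $9 wedge).
Revenue = t · Q = 9 · 150 = $1350.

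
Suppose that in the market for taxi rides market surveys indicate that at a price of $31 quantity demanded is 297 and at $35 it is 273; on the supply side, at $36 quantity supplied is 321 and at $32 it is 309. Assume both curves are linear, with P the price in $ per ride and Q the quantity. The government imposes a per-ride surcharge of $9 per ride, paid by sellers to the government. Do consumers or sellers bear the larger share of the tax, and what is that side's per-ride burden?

Sellers bear the larger share: $6 per ride.

Demand slope: (273 − 297)/(35 − 31) = -6, so Qd = 483 − 6P.
Supply slope: (309 − 321)/(32 − 36) = 3, so Qs = 3P + 213.
Without the tax, 483 − 6P = 3P + 213 gives 9P = 270, so P* = $30 and Q* = 303.
With the tax collected from sellers, supply shifts: Qs = 3(P − 9) + 213.
Solving gives Q = 285 with consumers paying $33 and sellers receiving $24 (the $9 wedge).
Per-ride burden: consumers $3, sellers $6.
Sellers take the larger share because supply is less price-elastic here (demand slope 6 vs supply slope 3).
The less price-elastic side of the market bears the larger share of a per-unit tax.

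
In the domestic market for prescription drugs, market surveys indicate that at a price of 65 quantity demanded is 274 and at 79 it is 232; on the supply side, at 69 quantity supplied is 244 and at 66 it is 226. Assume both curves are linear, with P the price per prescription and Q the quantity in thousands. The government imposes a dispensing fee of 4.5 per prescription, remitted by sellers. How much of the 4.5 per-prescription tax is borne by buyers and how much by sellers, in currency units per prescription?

Demand slope: (232 − 274)/(79 − 65) = -3, so Qd = 469 − 3P.
Supply slope: (226 − 244)/(66 − 69) = 6, so Qs = 6P − 170.
Before the tax: set 469 − 3P = 6P − 170 → P* = 71, Q* = 256.
With the tax collected from sellers, supply shifts: Qs = 6(P − 4.5) − 170.
Solving gives Q = 247 with buyers paying 74 and sellers receiving 69.5 (the 4.5 wedge).
Burden on buyers: 3; on sellers: 1.5. (They sum to 4.5.)

Buyers bear 3 per prescription; sellers bear 1.5 per prescription.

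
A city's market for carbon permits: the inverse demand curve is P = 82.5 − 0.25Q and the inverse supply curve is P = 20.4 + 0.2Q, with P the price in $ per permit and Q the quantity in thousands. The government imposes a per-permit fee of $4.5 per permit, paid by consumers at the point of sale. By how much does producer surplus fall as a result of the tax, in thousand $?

Producer surplus falls by $266 thousand.

Rewrite in direct form: Qd = 330 − 4P and Qs = 5P − 102.
Before the tax: set 330 − 4P = 5P − 102 → P* = $48, Q* = 138.
With the tax collected from consumers, demand (in seller-price terms) shifts: Qd = 330 − 4(P + 4.5).
New equilibrium: consumers pay $50.5, producers receive $46, Q = 128. (Wedge: Pb − Ps = 4.5.)
ΔPS is the trapezoid between Q = 128 and Q = 138 of height $2: ½ · (138 + 128) · 2 = $266.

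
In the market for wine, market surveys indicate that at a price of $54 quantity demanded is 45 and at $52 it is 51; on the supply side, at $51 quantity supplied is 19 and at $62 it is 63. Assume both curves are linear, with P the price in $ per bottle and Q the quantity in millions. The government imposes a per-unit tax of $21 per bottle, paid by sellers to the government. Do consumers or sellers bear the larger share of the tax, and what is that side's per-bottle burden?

Consumers bear the larger share: $12 per bottle.

Demand slope: (51 − 45)/(52 − 54) = -3, so Qd = 207 − 3P.
Supply slope: (63 − 19)/(62 − 51) = 4, so Qs = 4P − 185.
Before the tax: set 207 − 3P = 4P − 185 → P* = $56, Q* = 39.
With the tax collected from sellers, supply shifts: Qs = 4(P − 21) − 185.
Solving gives Q = 3 with consumers paying $68 and sellers receiving $47 (the $21 wedge).
Per-bottle burden: consumers $12, sellers $9.
Consumers take the larger share because demand is less price-elastic here (demand slope 3 vs supply slope 4).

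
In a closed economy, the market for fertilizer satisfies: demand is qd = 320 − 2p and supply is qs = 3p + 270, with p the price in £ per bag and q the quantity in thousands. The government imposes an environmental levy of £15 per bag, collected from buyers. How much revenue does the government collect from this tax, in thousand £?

Without the tax, 320 − 2p = 3p + 270 gives 5p = 50, so p* = £10 and q* = 300.
With the tax collected from buyers, demand (in seller-price terms) shifts: qd = 320 − 2(p + 15).
New equilibrium: buyers pay £19, producers receive £4, q = 282. (Wedge: pb − ps = 15.)
Revenue = t · Q = 15 · 282 = £4230.

Tax revenue = £4230 thousand.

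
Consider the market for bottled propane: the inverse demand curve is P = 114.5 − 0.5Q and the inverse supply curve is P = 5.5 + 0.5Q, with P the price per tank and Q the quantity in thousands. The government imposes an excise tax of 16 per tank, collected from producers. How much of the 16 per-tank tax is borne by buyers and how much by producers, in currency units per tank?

Inverting to Q(P) form: Qd = 229 − 2P; Qs = 2P − 11.
Without the tax, 229 − 2P = 2P − 11 gives 4P = 240, so P* = 60 and Q* = 109.
With the tax collected from producers, supply shifts: Qs = 2(P − 16) − 11.
Solving gives Q = 93 with buyers paying 68 and producers receiving 52 (the 16 wedge).
Burden on buyers: 8; on producers: 8. (They sum to 16.)

Buyers bear 8 per tank; producers bear 8 per tank.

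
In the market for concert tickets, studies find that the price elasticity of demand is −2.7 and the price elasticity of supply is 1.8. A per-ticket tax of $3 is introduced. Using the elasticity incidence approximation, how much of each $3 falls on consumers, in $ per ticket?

Incidence ratio: consumers' share ≈ εs / (εs + |εd|) = 1.8 / (1.8 + 2.7) = 0.4.
So consumers bear ≈ 0.4 × $3 = $1.2; producers bear $1.8.

Consumers bear ≈ $1.2 per ticket.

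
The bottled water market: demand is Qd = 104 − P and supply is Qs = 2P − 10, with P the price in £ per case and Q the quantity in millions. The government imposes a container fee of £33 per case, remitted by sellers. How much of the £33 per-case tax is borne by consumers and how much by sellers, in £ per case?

Consumers bear £22 per case; sellers bear £11 per case.

Before the tax: set 104 − P = 2P − 10 → P* = £38, Q* = 66.
With the tax collected from sellers, supply shifts: Qs = 2(P − 33) − 10.
Solving gives Q = 44 with consumers paying £60 and sellers receiving £27 (the £33 wedge).
Burden on consumers: £22; on sellers: £11. (They sum to £33.)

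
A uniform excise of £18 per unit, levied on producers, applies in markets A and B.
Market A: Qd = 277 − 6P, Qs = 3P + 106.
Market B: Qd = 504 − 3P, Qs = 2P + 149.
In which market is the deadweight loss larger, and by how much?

Market A: pre-tax P* = £19, Q* = 163; post-tax Q = 127; deadweight loss = £324.
Market B: pre-tax P* = £71, Q* = 291; post-tax Q = 269.4; deadweight loss = £194.4.
Difference: £324 vs £194.4 → market A is larger by £129.6.

Market A, by £129.6.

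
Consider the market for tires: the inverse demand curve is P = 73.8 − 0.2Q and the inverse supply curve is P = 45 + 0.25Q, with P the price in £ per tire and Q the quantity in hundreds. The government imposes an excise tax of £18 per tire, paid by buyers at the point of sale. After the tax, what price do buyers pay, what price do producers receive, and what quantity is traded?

Buyers pay £69; producers receive £51; quantity = 24.

Inverting to Q(P) form: Qd = 369 − 5P; Qs = 4P − 180.
Before the tax: set 369 − 5P = 4P − 180 → P* = £61, Q* = 64.
With the tax collected from buyers, demand (in seller-price terms) shifts: Qd = 369 − 5(P + 18).
New equilibrium: buyers pay £69, producers receive £51, Q = 24. (Wedge: Pb − Ps = 18.)
The less price-elastic side of the market bears the larger share of a per-unit tax.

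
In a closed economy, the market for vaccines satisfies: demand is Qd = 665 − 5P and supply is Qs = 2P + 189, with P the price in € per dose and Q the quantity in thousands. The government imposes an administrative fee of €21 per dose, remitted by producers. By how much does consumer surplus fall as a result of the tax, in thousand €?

Before the tax: set 665 − 5P = 2P + 189 → P* = €68, Q* = 325.
With the tax collected from producers, supply shifts: Qs = 2(P − 21) + 189.
New equilibrium: buyers pay €74, producers receive €53, Q = 295. (Wedge: Pb − Ps = 21.)
ΔCS is the trapezoid between Q = 295 and Q = 325 of height €6: ½ · (325 + 295) · 6 = €1860.

Consumer surplus falls by €1860 thousand.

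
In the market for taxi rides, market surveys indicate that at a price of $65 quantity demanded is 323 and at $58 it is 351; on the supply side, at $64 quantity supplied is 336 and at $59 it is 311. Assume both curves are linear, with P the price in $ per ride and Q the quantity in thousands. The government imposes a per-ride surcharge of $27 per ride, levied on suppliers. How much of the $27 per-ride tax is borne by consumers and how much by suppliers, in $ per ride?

Demand slope: (351 − 323)/(58 − 65) = -4, so Qd = 583 − 4P.
Supply slope: (311 − 336)/(59 − 64) = 5, so Qs = 5P + 16.
Without the tax, 583 − 4P = 5P + 16 gives 9P = 567, so P* = $63 and Q* = 331.
With the tax collected from suppliers, supply shifts: Qs = 5(P − 27) + 16.
Solving gives Q = 271 with consumers paying $78 and suppliers receiving $51 (the $27 wedge).
Burden on consumers: $15; on suppliers: $12. (They sum to $27.)
The less price-elastic side of the market bears the larger share of a per-unit tax.

Consumers bear $15 per ride; suppliers bear $12 per ride.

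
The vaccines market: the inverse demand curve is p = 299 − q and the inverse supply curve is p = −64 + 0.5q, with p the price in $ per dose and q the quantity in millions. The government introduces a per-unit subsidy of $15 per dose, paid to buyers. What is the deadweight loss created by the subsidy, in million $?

Inverting to q(p) form: qd = 299 − p; qs = 2p + 128.
Before the subsidy: set 299 − p = 2p + 128 → p* = $57, q* = 242.
With a per-unit subsidy paid to buyers, each effectively pays p − 15, so demand becomes qd = 299 − (p − 15).
New equilibrium: buyers pay $47, suppliers receive $62, q = 252. (Wedge: pb − ps = −15.)
Quantity rises by |ΔQ| = |242 − 252| = 10.
DWL = ½ · t · |ΔQ| = ½ · 15 · 10 = $75.

Deadweight loss = $75 million.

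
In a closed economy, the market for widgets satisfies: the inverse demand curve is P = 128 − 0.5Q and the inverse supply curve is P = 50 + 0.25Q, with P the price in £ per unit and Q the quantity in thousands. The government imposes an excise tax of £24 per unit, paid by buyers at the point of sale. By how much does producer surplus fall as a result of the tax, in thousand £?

Rewrite in direct form: Qd = 256 − 2P and Qs = 4P − 200.
Before the tax: set 256 − 2P = 4P − 200 → P* = £76, Q* = 104.
With the tax collected from buyers, demand (in seller-price terms) shifts: Qd = 256 − 2(P + 24).
New equilibrium: buyers pay £92, producers receive £68, Q = 72. (Wedge: Pb − Ps = 24.)
ΔPS is the trapezoid between Q = 72 and Q = 104 of height £8: ½ · (104 + 72) · 8 = £704.

Producer surplus falls by £704 thousand.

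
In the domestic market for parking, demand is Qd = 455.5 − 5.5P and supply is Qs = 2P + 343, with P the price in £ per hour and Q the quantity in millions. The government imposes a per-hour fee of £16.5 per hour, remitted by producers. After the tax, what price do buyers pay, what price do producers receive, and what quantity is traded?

Before the tax: set 455.5 − 5.5P = 2P + 343 → P* = £15, Q* = 373.
With the tax collected from producers, supply shifts: Qs = 2(P − 16.5) + 343.
Solving gives Q = 348.8 with buyers paying £19.4 and producers receiving £2.9 (the £16.5 wedge).
The less price-elastic side of the market bears the larger share of a per-unit tax.

Buyers pay £19.4; producers receive £2.9; quantity = 348.8.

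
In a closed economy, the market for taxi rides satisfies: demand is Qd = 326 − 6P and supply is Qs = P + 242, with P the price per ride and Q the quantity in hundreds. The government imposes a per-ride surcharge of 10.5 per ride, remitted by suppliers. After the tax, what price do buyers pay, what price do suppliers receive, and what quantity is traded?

Buyers pay 13.5; suppliers receive 3; quantity = 245.

Before the tax: set 326 − 6P = P + 242 → P* = 12, Q* = 254.
With the tax collected from suppliers, supply shifts: Qs = (P − 10.5) + 242.
Solving gives Q = 245 with buyers paying 13.5 and suppliers receiving 3 (the 10.5 wedge).
The less price-elastic side of the market bears the larger share of a per-unit tax.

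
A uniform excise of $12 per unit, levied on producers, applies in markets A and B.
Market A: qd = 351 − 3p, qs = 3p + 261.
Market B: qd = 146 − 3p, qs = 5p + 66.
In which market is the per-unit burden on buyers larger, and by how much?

Market B, by $1.5.

Market A: pre-tax p* = $15, q* = 306; post-tax q = 288; per-unit burden on buyers = $6.
Market B: pre-tax p* = $10, q* = 116; post-tax q = 93.5; per-unit burden on buyers = $7.5.
Difference: $6 vs $7.5 → market B is larger by $1.5.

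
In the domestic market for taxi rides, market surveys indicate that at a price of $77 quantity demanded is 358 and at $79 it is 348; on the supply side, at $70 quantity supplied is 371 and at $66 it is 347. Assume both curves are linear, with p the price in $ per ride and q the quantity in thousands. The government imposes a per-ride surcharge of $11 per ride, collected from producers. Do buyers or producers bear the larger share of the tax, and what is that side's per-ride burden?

Buyers bear the larger share: $6 per ride.

Demand slope: (348 − 358)/(79 − 77) = -5, so qd = 743 − 5p.
Supply slope: (347 − 371)/(66 − 70) = 6, so qs = 6p − 49.
Without the tax, 743 − 5p = 6p − 49 gives 11p = 792, so p* = $72 and q* = 383.
With the tax collected from producers, supply shifts: qs = 6(p − 11) − 49.
New equilibrium: buyers pay $78, producers receive $67, q = 353. (Wedge: pb − ps = 11.)
Per-ride burden: buyers $6, producers $5.
Buyers take the larger share because demand is less price-elastic here (demand slope 5 vs supply slope 6).
The less price-elastic side of the market bears the larger share of a per-unit tax.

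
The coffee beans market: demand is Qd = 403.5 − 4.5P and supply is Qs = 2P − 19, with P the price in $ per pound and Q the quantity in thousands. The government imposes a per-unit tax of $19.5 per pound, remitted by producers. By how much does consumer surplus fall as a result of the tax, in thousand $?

Before the tax: set 403.5 − 4.5P = 2P − 19 → P* = $65, Q* = 111.
With the tax collected from producers, supply shifts: Qs = 2(P − 19.5) − 19.
New equilibrium: buyers pay $71, producers receive $51.5, Q = 84. (Wedge: Pb − Ps = 19.5.)
ΔCS is the trapezoid between Q = 84 and Q = 111 of height $6: ½ · (111 + 84) · 6 = $585.

Consumer surplus falls by $585 thousand.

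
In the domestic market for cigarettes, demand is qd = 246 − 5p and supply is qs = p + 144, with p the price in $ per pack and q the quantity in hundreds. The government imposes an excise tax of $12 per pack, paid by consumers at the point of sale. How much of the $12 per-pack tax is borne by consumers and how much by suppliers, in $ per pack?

Consumers bear $2 per pack; suppliers bear $10 per pack.

Without the tax, 246 − 5p = p + 144 gives 6p = 102, so p* = $17 and q* = 161.
With the tax collected from consumers, demand (in seller-price terms) shifts: qd = 246 − 5(p + 12).
New equilibrium: consumers pay $19, suppliers receive $7, q = 151. (Wedge: pb − ps = 12.)
Burden on consumers: $2; on suppliers: $10. (They sum to $12.)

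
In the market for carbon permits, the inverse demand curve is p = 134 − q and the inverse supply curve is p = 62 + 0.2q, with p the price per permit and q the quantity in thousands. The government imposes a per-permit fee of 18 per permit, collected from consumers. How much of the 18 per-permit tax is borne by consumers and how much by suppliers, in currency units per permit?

Inverting to q(p) form: qd = 134 − p; qs = 5p − 310.
Before the tax: set 134 − p = 5p − 310 → p* = 74, q* = 60.
With the tax collected from consumers, demand (in seller-price terms) shifts: qd = 134 − (p + 18).
New equilibrium: consumers pay 89, suppliers receive 71, q = 45. (Wedge: pb − ps = 18.)
Burden on consumers: 15; on suppliers: 3. (They sum to 18.)
The less price-elastic side of the market bears the larger share of a per-unit tax.

Consumers bear 15 per permit; suppliers bear 3 per permit.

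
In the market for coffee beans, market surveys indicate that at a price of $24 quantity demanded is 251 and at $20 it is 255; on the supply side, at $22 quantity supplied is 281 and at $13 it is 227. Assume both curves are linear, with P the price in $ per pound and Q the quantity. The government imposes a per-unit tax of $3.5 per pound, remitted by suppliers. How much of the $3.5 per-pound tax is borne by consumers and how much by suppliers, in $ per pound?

Demand slope: (255 − 251)/(20 − 24) = -1, so Qd = 275 − P.
Supply slope: (227 − 281)/(13 − 22) = 6, so Qs = 6P + 149.
Before the tax: set 275 − P = 6P + 149 → P* = $18, Q* = 257.
With the tax collected from suppliers, supply shifts: Qs = 6(P − 3.5) + 149.
New equilibrium: consumers pay $21, suppliers receive $17.5, Q = 254. (Wedge: Pb − Ps = 3.5.)
Burden on consumers: $3; on suppliers: $0.5. (They sum to $3.5.)
The less price-elastic side of the market bears the larger share of a per-unit tax.

Consumers bear $3 per pound; suppliers bear $0.5 per pound.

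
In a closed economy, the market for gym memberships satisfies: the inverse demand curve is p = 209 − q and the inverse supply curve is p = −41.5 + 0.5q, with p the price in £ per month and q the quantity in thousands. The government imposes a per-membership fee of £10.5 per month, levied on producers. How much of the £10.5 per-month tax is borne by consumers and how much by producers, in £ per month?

Consumers bear £7 per month; producers bear £3.5 per month.

Rewrite in direct form: qd = 209 − p and qs = 2p + 83.
Before the tax: set 209 − p = 2p + 83 → p* = £42, q* = 167.
With the tax collected from producers, supply shifts: qs = 2(p − 10.5) + 83.
Solving gives q = 160 with consumers paying £49 and producers receiving £38.5 (the £10.5 wedge).
Burden on consumers: £7; on producers: £3.5. (They sum to £10.5.)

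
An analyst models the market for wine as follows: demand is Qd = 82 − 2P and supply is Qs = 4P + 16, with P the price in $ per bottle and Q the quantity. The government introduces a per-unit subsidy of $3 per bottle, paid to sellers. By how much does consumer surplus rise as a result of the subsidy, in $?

Without the subsidy, 82 − 2P = 4P + 16 gives 6P = 66, so P* = $11 and Q* = 60.
With a per-unit subsidy paid to sellers, each receives P + 3 per unit sold, so supply becomes Qs = 4(P + 3) + 16.
Solving gives Q = 64 with consumers paying $9 and sellers receiving $12 (the $3 wedge).
ΔCS is the trapezoid between Q = 64 and Q = 60 of height $2: ½ · (60 + 64) · 2 = $124.

Consumer surplus rises by $124.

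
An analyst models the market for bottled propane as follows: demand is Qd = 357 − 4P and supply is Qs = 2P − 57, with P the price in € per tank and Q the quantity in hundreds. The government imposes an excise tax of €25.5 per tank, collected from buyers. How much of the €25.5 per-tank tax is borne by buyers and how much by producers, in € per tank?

Buyers bear €8.5 per tank; producers bear €17 per tank.

Before the tax: set 357 − 4P = 2P − 57 → P* = €69, Q* = 81.
With the tax collected from buyers, demand (in seller-price terms) shifts: Qd = 357 − 4(P + 25.5).
Solving gives Q = 47 with buyers paying €77.5 and producers receiving €52 (the €25.5 wedge).
Burden on buyers: €8.5; on producers: €17. (They sum to €25.5.)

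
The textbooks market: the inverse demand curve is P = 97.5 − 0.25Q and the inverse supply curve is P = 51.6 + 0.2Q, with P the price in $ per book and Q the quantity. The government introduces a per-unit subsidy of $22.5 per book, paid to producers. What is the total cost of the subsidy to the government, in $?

Government outlay = $3420.

Inverting to Q(P) form: Qd = 390 − 4P; Qs = 5P − 258.
Before the subsidy: set 390 − 4P = 5P − 258 → P* = $72, Q* = 102.
With a per-unit subsidy paid to producers, each receives P + 22.5 per unit sold, so supply becomes Qs = 5(P + 22.5) − 258.
Solving gives Q = 152 with consumers paying $59.5 and producers receiving $82 (the $22.5 wedge).
Outlay = t · Q = 22.5 · 152 = $3420.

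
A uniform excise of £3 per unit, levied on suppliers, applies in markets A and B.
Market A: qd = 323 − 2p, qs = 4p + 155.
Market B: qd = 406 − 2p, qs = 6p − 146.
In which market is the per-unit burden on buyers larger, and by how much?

Market B, by £0.25.

Market A: pre-tax p* = £28, q* = 267; post-tax q = 263; per-unit burden on buyers = £2.
Market B: pre-tax p* = £69, q* = 268; post-tax q = 263.5; per-unit burden on buyers = £2.25.
Difference: £2 vs £2.25 → market B is larger by £0.25.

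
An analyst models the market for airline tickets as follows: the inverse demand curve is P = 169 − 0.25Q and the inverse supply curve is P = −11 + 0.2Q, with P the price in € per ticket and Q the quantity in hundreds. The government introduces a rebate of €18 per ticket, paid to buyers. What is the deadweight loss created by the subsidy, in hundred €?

Inverting to Q(P) form: Qd = 676 − 4P; Qs = 5P + 55.
Before the subsidy: set 676 − 4P = 5P + 55 → P* = €69, Q* = 400.
With a per-unit subsidy paid to buyers, each effectively pays P − 18, so demand becomes Qd = 676 − 4(P − 18).
New equilibrium: buyers pay €59, suppliers receive €77, Q = 440. (Wedge: Pb − Ps = −18.)
Quantity rises by |ΔQ| = |400 − 440| = 40.
DWL = ½ · t · |ΔQ| = ½ · 18 · 40 = €360.

Deadweight loss = €360 hundred.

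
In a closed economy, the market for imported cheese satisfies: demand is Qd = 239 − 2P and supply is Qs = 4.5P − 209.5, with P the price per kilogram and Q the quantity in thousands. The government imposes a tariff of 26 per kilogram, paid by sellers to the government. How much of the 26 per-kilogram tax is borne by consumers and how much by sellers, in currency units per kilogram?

Before the tax: set 239 − 2P = 4.5P − 209.5 → P* = 69, Q* = 101.
With the tax collected from sellers, supply shifts: Qs = 4.5(P − 26) − 209.5.
New equilibrium: consumers pay 87, sellers receive 61, Q = 65. (Wedge: Pb − Ps = 26.)
Burden on consumers: 18; on sellers: 8. (They sum to 26.)
The less price-elastic side of the market bears the larger share of a per-unit tax.

Consumers bear 18 per kilogram; sellers bear 8 per kilogram.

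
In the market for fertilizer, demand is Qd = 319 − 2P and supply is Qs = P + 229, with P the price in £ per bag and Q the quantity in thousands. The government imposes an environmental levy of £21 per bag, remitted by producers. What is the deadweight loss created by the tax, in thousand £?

Deadweight loss = £147 thousand.

Before the tax: set 319 − 2P = P + 229 → P* = £30, Q* = 259.
With the tax collected from producers, supply shifts: Qs = (P − 21) + 229.
New equilibrium: consumers pay £37, producers receive £16, Q = 245. (Wedge: Pb − Ps = 21.)
Quantity falls by |ΔQ| = |259 − 245| = 14.
DWL = ½ · t · |ΔQ| = ½ · 21 · 14 = £147.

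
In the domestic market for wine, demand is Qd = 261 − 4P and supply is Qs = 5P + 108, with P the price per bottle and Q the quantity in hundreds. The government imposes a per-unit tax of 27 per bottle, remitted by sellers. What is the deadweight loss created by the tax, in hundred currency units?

Deadweight loss = 810 hundred.

Without the tax, 261 − 4P = 5P + 108 gives 9P = 153, so P* = 17 and Q* = 193.
With the tax collected from sellers, supply shifts: Qs = 5(P − 27) + 108.
New equilibrium: consumers pay 32, sellers receive 5, Q = 133. (Wedge: Pb − Ps = 27.)
Quantity falls by |ΔQ| = |193 − 133| = 60.
DWL = ½ · t · |ΔQ| = ½ · 27 · 60 = 810.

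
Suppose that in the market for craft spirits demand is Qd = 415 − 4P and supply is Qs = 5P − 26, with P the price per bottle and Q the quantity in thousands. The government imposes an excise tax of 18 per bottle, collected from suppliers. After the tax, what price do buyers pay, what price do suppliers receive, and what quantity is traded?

Buyers pay 59; suppliers receive 41; quantity = 179.

Without the tax, 415 − 4P = 5P − 26 gives 9P = 441, so P* = 49 and Q* = 219.
With the tax collected from suppliers, supply shifts: Qs = 5(P − 18) − 26.
New equilibrium: buyers pay 59, suppliers receive 41, Q = 179. (Wedge: Pb − Ps = 18.)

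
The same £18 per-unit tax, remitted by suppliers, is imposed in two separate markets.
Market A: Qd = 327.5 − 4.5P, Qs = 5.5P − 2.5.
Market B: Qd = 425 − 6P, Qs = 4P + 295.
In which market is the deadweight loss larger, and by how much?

Market A, by £12.15.

Market A: pre-tax P* = £33, Q* = 179; post-tax Q = 134.45; deadweight loss = £400.95.
Market B: pre-tax P* = £13, Q* = 347; post-tax Q = 303.8; deadweight loss = £388.8.
Difference: £400.95 vs £388.8 → market A is larger by £12.15.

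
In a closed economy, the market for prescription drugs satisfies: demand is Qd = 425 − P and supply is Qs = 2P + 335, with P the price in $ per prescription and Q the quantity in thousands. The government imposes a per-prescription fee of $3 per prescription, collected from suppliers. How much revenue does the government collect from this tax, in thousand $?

Without the tax, 425 − P = 2P + 335 gives 3P = 90, so P* = $30 and Q* = 395.
With the tax collected from suppliers, supply shifts: Qs = 2(P − 3) + 335.
Solving gives Q = 393 with buyers paying $32 and suppliers receiving $29 (the $3 wedge).
Revenue = t · Q = 3 · 393 = $1179.

Tax revenue = $1179 thousand.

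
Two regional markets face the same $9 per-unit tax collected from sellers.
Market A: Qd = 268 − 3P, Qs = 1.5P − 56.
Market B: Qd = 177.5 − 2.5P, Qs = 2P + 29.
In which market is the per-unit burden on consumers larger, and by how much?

Market B, by $1.

Market A: pre-tax P* = $72, Q* = 52; post-tax Q = 43; per-unit burden on consumers = $3.
Market B: pre-tax P* = $33, Q* = 95; post-tax Q = 85; per-unit burden on consumers = $4.
Difference: $3 vs $4 → market B is larger by $1.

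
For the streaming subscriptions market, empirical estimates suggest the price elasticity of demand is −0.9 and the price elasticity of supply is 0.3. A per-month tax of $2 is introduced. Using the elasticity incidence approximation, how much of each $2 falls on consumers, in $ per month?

Consumers bear ≈ $0.5 per month.

Incidence ratio: consumers' share ≈ εs / (εs + |εd|) = 0.3 / (0.3 + 0.9) = 0.25.
So consumers bear ≈ 0.25 × $2 = $0.5; sellers bear $1.5.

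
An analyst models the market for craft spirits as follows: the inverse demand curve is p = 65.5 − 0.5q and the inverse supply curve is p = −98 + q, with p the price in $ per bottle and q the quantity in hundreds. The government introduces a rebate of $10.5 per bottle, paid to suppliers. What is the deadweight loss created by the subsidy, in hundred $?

Deadweight loss = $36.75 hundred.

Inverting to q(p) form: qd = 131 − 2p; qs = p + 98.
Without the subsidy, 131 − 2p = p + 98 gives 3p = 33, so p* = $11 and q* = 109.
With a per-unit subsidy paid to suppliers, each receives p + 10.5 per unit sold, so supply becomes qs = (p + 10.5) + 98.
Solving gives q = 116 with consumers paying $7.5 and suppliers receiving $18 (the $10.5 wedge).
Quantity rises by |ΔQ| = |109 − 116| = 7.
DWL = ½ · t · |ΔQ| = ½ · 10.5 · 7 = $36.75.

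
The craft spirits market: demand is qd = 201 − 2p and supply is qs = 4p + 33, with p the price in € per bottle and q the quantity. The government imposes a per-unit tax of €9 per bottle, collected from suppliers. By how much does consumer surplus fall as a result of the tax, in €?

Consumer surplus falls by €834.

Before the tax: set 201 − 2p = 4p + 33 → p* = €28, q* = 145.
With the tax collected from suppliers, supply shifts: qs = 4(p − 9) + 33.
Solving gives q = 133 with buyers paying €34 and suppliers receiving €25 (the €9 wedge).
ΔCS is the trapezoid between Q = 133 and Q = 145 of height €6: ½ · (145 + 133) · 6 = €834.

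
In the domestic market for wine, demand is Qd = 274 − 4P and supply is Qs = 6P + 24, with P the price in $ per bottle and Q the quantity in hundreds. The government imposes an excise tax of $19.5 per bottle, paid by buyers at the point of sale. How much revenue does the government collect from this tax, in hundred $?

Tax revenue = $2480.4 hundred.

Before the tax: set 274 − 4P = 6P + 24 → P* = $25, Q* = 174.
With the tax collected from buyers, demand (in seller-price terms) shifts: Qd = 274 − 4(P + 19.5).
Solving gives Q = 127.2 with buyers paying $36.7 and sellers receiving $17.2 (the $19.5 wedge).
Revenue = t · Q = 19.5 · 127.2 = $2480.4.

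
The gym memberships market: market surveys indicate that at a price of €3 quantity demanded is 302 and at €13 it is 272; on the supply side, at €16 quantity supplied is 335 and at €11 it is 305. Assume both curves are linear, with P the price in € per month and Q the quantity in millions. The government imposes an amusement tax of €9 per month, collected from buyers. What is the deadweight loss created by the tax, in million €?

Demand slope: (272 − 302)/(13 − 3) = -3, so Qd = 311 − 3P.
Supply slope: (305 − 335)/(11 − 16) = 6, so Qs = 6P + 239.
Before the tax: set 311 − 3P = 6P + 239 → P* = €8, Q* = 287.
With the tax collected from buyers, demand (in seller-price terms) shifts: Qd = 311 − 3(P + 9).
Solving gives Q = 269 with buyers paying €14 and sellers receiving €5 (the €9 wedge).
Quantity falls by |ΔQ| = |287 − 269| = 18.
DWL = ½ · t · |ΔQ| = ½ · 9 · 18 = €81.

Deadweight loss = €81 million.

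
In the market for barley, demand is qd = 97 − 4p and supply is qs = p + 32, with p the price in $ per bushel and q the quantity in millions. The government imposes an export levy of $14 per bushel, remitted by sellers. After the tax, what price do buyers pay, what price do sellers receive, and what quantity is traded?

Before the tax: set 97 − 4p = p + 32 → p* = $13, q* = 45.
With the tax collected from sellers, supply shifts: qs = (p − 14) + 32.
Solving gives q = 33.8 with buyers paying $15.8 and sellers receiving $1.8 (the $14 wedge).
The less price-elastic side of the market bears the larger share of a per-unit tax.

Buyers pay $15.8; sellers receive $1.8; quantity = 33.8.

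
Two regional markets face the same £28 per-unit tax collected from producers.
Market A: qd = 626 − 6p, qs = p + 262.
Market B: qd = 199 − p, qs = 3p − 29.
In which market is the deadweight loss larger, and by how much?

Market A: pre-tax p* = £52, q* = 314; post-tax q = 290; deadweight loss = £336.
Market B: pre-tax p* = £57, q* = 142; post-tax q = 121; deadweight loss = £294.
Difference: £336 vs £294 → market A is larger by £42.

Market A, by £42.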